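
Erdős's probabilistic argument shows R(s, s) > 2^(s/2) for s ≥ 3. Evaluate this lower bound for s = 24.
2^(24/2) = 4096; so R(24, 24) > 4096

Colour each edge of K_n uniformly at random with red/blue. The expected number of monochromatic K_24 is C(n, 24) · 2 · 2^(−C(24,2)). If C(n, 24) · 2^(1 − C(24,2)) < 1, then with positive probability no monochromatic K_24 exists, so R(24, 24) > n. The standard estimate C(n, 24) ≤ n^24/24! shows this inequality holds whenever n ≤ 2^(24/2) (since 24! · 2^(C(24,2) − 1) > 2^(24^2/2) ≥ n^24). Hence R(24, 24) > 2^(24/2) = 4096.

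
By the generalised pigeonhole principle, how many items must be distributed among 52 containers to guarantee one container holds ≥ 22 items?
n = (22 − 1)·52 + 1 = 1093

By the generalised pigeonhole principle, to guarantee some box contains ≥ r objects we need more than (r − 1) · k objects total. Threshold: n = (r − 1) · k + 1. With r = 22 and k = 52: n = 21 · 52 + 1 = 1092 + 1 = 1093. For n = 1092 = 21 · 52, we can put exactly 21 objects in every box, avoiding 22 in any single one — so 1093 is tight.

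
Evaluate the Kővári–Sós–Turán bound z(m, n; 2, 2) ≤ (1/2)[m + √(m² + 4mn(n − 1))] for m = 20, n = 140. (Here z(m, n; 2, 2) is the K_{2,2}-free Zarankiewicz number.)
z(20, 140; 2, 2) ≤ (1/2)[20 + √(20² + 4·20·140·139)] = (1/2)[20 + √1557200] = 633.9391

Kővári–Sós–Turán: let r_1, ..., r_20 be the row sums and z = Σ r_i the total number of 1s. Each pair of columns can share at most one row with both entries 1 (else a 2×2 all-ones block appears), so Σ_i C(r_i, 2) ≤ C(140, 2) = 9730. By convexity Σ_i C(r_i, 2) ≥ 20·C(z/20, 2) = z(z − 20)/(2·20), giving z² − 20z − 20·140·139 ≤ 0 and hence z ≤ (1/2)[20 + √(400 + 4·389200)] = (1/2)[20 + √1557200] ≈ (1/2)(20 + 1247.8782) = 633.9391.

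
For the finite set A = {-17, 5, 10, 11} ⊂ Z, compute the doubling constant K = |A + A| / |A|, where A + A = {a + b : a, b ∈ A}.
K = |A + A| / |A| = 10/4 = 5/2

Enumerate A + A = {a + b : a, b ∈ A}. With |A| = 4, there are |A|^2 = 16 ordered sum pairs; collecting distinct values, A + A = {-34, -12, -7, -6, 10, 15, 16, 20, 21, 22}, so |A + A| = 10. Thus K = 10/4 = 5/2. For comparison, the minimum possible |A + A| over all 4-element sets is 2·4 − 1 = 7 (so min K = 7/4), attained only by arithmetic progressions.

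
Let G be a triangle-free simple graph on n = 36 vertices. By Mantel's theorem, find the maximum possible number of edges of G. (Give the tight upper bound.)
ex(36, K_3) = ⌊36^2/4⌋ = 324

Mantel (1907): a triangle-free graph on n vertices has at most ⌊n^2/4⌋ edges, with equality for the complete bipartite graph K_{⌊n/2⌋, ⌈n/2⌉}. For n = 36: ⌊36^2/4⌋ = ⌊1296/4⌋ = 324. The extremal graph is K_{18, 18}, which has 18·18 = 324 edges.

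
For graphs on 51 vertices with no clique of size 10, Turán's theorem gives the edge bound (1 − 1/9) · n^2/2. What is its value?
Turán density bound = (8/9) · 51^2/2 = 1156

Turán's theorem: ex(n, K_{r+1}) is achieved by the complete r-partite Turán graph T(n, r) with parts as balanced as possible, and is at most (1 − 1/r) · n^2/2. For r = 9, n = 51: the density bound is (8/9) · 2601/2 = 1156. The integer-valued extremum is e(T(51, 9)) = 1155, which is strictly less than the density bound 1156 since 9 ∤ 51 (the parts of T(51, 9) cannot all be equal).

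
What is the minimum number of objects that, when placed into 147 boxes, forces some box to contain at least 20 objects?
n = (20 − 1)·147 + 1 = 2794

By the generalised pigeonhole principle, to guarantee some box contains ≥ r objects we need more than (r − 1) · k objects total. Threshold: n = (r − 1) · k + 1. With r = 20 and k = 147: n = 19 · 147 + 1 = 2793 + 1 = 2794. For n = 2793 = 19 · 147, we can put exactly 19 objects in every box, avoiding 20 in any single one — so 2794 is tight.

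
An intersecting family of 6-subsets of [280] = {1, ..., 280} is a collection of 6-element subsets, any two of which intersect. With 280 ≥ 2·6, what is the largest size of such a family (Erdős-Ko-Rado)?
max |F| = C(279, 5) = 13589056305

The Erdős-Ko-Rado theorem states: for n ≥ 2k, an intersecting family of k-subsets of an n-element set has size at most C(n − 1, k − 1), with equality for 'star' families {A ⊆ [n] : |A| = k, i ∈ A} (fix an element i). For n = 280, k = 6: C(279, 5) = 13589056305.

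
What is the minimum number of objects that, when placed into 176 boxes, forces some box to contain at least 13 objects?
n = (13 − 1)·176 + 1 = 2113

By the generalised pigeonhole principle, to guarantee some box contains ≥ r objects we need more than (r − 1) · k objects total. Threshold: n = (r − 1) · k + 1. With r = 13 and k = 176: n = 12 · 176 + 1 = 2112 + 1 = 2113. For n = 2112 = 12 · 176, we can put exactly 12 objects in every box, avoiding 13 in any single one — so 2113 is tight.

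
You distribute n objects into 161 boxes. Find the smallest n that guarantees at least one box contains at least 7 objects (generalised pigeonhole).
n = (7 − 1)·161 + 1 = 967

By the generalised pigeonhole principle, to guarantee some box contains ≥ r objects we need more than (r − 1) · k objects total. Threshold: n = (r − 1) · k + 1. With r = 7 and k = 161: n = 6 · 161 + 1 = 966 + 1 = 967. For n = 966 = 6 · 161, we can put exactly 6 objects in every box, avoiding 7 in any single one — so 967 is tight.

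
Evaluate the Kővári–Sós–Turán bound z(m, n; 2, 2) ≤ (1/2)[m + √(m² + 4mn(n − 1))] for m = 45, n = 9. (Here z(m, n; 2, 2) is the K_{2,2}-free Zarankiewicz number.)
z(45, 9; 2, 2) ≤ (1/2)[45 + √(45² + 4·45·9·8)] = (1/2)[45 + √14985] = 83.7066

Kővári–Sós–Turán: let r_1, ..., r_45 be the row sums and z = Σ r_i the total number of 1s. Each pair of columns can share at most one row with both entries 1 (else a 2×2 all-ones block appears), so Σ_i C(r_i, 2) ≤ C(9, 2) = 36. By convexity Σ_i C(r_i, 2) ≥ 45·C(z/45, 2) = z(z − 45)/(2·45), giving z² − 45z − 45·9·8 ≤ 0 and hence z ≤ (1/2)[45 + √(2025 + 4·3240)] = (1/2)[45 + √14985] ≈ (1/2)(45 + 122.4132) = 83.7066.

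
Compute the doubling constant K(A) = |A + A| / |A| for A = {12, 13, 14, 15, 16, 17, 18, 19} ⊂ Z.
K = |A + A| / |A| = 15/8

Enumerate A + A = {a + b : a, b ∈ A}. With |A| = 8, there are |A|^2 = 64 ordered sum pairs; collecting distinct values, A + A = {24, 25, 26, 27, 28, 29, 30, 31, 32, 33, 34, 35, 36, 37, 38}, so |A + A| = 15. Thus K = 15/8. Here |A + A| = 2|A| − 1 = 15, the minimum possible — so K = 15/8 is minimal, which holds iff A is an arithmetic progression.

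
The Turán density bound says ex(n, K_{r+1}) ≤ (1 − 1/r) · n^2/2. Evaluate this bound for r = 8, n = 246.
Turán density bound = (7/8) · 246^2/2 = 105903/4 ≈ 26475.75

Turán's theorem: ex(n, K_{r+1}) is achieved by the complete r-partite Turán graph T(n, r) with parts as balanced as possible, and is at most (1 − 1/r) · n^2/2. For r = 8, n = 246: the density bound is (7/8) · 60516/2 = 105903/4 ≈ 26475.75. The integer-valued extremum is e(T(246, 8)) = 26475, which is strictly less than the density bound 105903/4 since 8 ∤ 246 (the parts of T(246, 8) cannot all be equal).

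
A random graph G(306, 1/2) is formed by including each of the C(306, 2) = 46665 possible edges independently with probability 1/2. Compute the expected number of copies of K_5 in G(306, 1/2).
E[# K_5] = C(306, 5) · (1/2)^C(5, 2) = 21635312616 / 2^10 = 2704414077/128 = 21128234.9765625

For each 5-subset S of vertices (there are C(306, 5) = 21635312616 such S), let X_S = 1 if S induces a K_5 (all C(5, 2) = 10 edges present). Then P(X_S = 1) = (1/2)^10 = 1/1024. By linearity of expectation, E[# K_5] = C(306, 5) · (1/2)^10 = 21635312616 / 1024 = 2704414077/128 = 21128234.9765625.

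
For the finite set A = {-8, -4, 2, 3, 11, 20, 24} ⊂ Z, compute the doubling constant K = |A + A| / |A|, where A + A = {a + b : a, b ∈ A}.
K = |A + A| / |A| = 26/7

Enumerate A + A = {a + b : a, b ∈ A}. With |A| = 7, there are |A|^2 = 49 ordered sum pairs; collecting distinct values, A + A = {-16, -12, -8, -6, -5, -2, -1, 3, 4, 5, 6, 7, 12, 13, 14, 16, 20, 22, 23, 26, 27, 31, 35, 40, 44, 48}, so |A + A| = 26. Thus K = 26/7. For comparison, the minimum possible |A + A| over all 7-element sets is 2·7 − 1 = 13 (so min K = 13/7), attained only by arithmetic progressions.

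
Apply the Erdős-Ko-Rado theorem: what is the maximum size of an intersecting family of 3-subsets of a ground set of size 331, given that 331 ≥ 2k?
max |F| = C(330, 2) = 54285

The Erdős-Ko-Rado theorem states: for n ≥ 2k, an intersecting family of k-subsets of an n-element set has size at most C(n − 1, k − 1), with equality for 'star' families {A ⊆ [n] : |A| = k, i ∈ A} (fix an element i). For n = 331, k = 3: C(330, 2) = 54285.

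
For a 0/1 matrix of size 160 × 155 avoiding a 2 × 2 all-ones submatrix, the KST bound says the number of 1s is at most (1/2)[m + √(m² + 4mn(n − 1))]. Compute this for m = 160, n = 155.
z(160, 155; 2, 2) ≤ (1/2)[160 + √(160² + 4·160·155·154)] = (1/2)[160 + √15302400] = 2035.9141

Kővári–Sós–Turán: let r_1, ..., r_160 be the row sums and z = Σ r_i the total number of 1s. Each pair of columns can share at most one row with both entries 1 (else a 2×2 all-ones block appears), so Σ_i C(r_i, 2) ≤ C(155, 2) = 11935. By convexity Σ_i C(r_i, 2) ≥ 160·C(z/160, 2) = z(z − 160)/(2·160), giving z² − 160z − 160·155·154 ≤ 0 and hence z ≤ (1/2)[160 + √(25600 + 4·3819200)] = (1/2)[160 + √15302400] ≈ (1/2)(160 + 3911.8282) = 2035.9141.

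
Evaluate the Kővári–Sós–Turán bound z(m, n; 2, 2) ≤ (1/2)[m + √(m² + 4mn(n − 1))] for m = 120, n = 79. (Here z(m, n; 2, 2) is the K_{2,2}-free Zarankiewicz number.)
z(120, 79; 2, 2) ≤ (1/2)[120 + √(120² + 4·120·79·78)] = (1/2)[120 + √2972160] = 921.9977

Kővári–Sós–Turán: let r_1, ..., r_120 be the row sums and z = Σ r_i the total number of 1s. Each pair of columns can share at most one row with both entries 1 (else a 2×2 all-ones block appears), so Σ_i C(r_i, 2) ≤ C(79, 2) = 3081. By convexity Σ_i C(r_i, 2) ≥ 120·C(z/120, 2) = z(z − 120)/(2·120), giving z² − 120z − 120·79·78 ≤ 0 and hence z ≤ (1/2)[120 + √(14400 + 4·739440)] = (1/2)[120 + √2972160] ≈ (1/2)(120 + 1723.9954) = 921.9977.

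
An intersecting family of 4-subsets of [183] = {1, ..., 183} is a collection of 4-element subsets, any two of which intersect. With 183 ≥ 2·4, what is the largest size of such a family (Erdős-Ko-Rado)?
max |F| = C(182, 3) = 988260

Erdős-Ko-Rado (1961): when n ≥ 2k, max |F| = C(n−1, k−1). The bound is attained by the star {A : i ∈ A} for any fixed i ∈ [n]. Here C(183−1, 4−1) = C(182, 3) = 988260.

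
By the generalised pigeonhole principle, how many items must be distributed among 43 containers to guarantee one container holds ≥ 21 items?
n = (21 − 1)·43 + 1 = 861

By the generalised pigeonhole principle, to guarantee some box contains ≥ r objects we need more than (r − 1) · k objects total. Threshold: n = (r − 1) · k + 1. With r = 21 and k = 43: n = 20 · 43 + 1 = 860 + 1 = 861. For n = 860 = 20 · 43, we can put exactly 20 objects in every box, avoiding 21 in any single one — so 861 is tight.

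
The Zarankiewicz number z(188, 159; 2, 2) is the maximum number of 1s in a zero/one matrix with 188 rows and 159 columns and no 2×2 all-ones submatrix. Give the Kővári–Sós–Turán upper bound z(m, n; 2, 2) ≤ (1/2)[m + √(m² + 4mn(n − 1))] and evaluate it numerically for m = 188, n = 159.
z(188, 159; 2, 2) ≤ (1/2)[188 + √(188² + 4·188·159·158)] = (1/2)[188 + √18927088] = 2269.2637

Kővári–Sós–Turán: let r_1, ..., r_188 be the row sums and z = Σ r_i the total number of 1s. Each pair of columns can share at most one row with both entries 1 (else a 2×2 all-ones block appears), so Σ_i C(r_i, 2) ≤ C(159, 2) = 12561. By convexity Σ_i C(r_i, 2) ≥ 188·C(z/188, 2) = z(z − 188)/(2·188), giving z² − 188z − 188·159·158 ≤ 0 and hence z ≤ (1/2)[188 + √(35344 + 4·4722936)] = (1/2)[188 + √18927088] ≈ (1/2)(188 + 4350.5273) = 2269.2637.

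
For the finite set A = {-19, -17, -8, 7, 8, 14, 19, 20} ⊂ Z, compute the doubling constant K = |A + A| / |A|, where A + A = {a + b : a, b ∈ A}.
K = |A + A| / |A| = 33/8

Enumerate A + A = {a + b : a, b ∈ A}. With |A| = 8, there are |A|^2 = 64 ordered sum pairs; collecting distinct values, A + A = {-38, -36, -34, -27, -25, -16, -12, -11, -10, -9, -5, -3, -1, 0, 1, 2, 3, 6, 11, 12, 14, 15, 16, 21, 22, 26, 27, 28, 33, 34, 38, 39, 40}, so |A + A| = 33. Thus K = 33/8. For comparison, the minimum possible |A + A| over all 8-element sets is 2·8 − 1 = 15 (so min K = 15/8), attained only by arithmetic progressions.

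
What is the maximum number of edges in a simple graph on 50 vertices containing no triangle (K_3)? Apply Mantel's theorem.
ex(50, K_3) = ⌊50^2/4⌋ = 625

Mantel (1907): a triangle-free graph on n vertices has at most ⌊n^2/4⌋ edges, with equality for the complete bipartite graph K_{⌊n/2⌋, ⌈n/2⌉}. For n = 50: ⌊50^2/4⌋ = ⌊2500/4⌋ = 625. The extremal graph is K_{25, 25}, which has 25·25 = 625 edges.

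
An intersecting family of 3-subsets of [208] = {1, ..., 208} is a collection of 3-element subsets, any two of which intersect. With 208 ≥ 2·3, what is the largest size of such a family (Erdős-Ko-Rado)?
max |F| = C(207, 2) = 21321

The Erdős-Ko-Rado theorem states: for n ≥ 2k, an intersecting family of k-subsets of an n-element set has size at most C(n − 1, k − 1), with equality for 'star' families {A ⊆ [n] : |A| = k, i ∈ A} (fix an element i). For n = 208, k = 3: C(207, 2) = 21321.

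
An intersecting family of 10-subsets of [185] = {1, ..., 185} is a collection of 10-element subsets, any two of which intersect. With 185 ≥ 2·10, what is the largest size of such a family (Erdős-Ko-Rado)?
max |F| = C(184, 9) = 546119036427536

The Erdős-Ko-Rado theorem states: for n ≥ 2k, an intersecting family of k-subsets of an n-element set has size at most C(n − 1, k − 1), with equality for 'star' families {A ⊆ [n] : |A| = k, i ∈ A} (fix an element i). For n = 185, k = 10: C(184, 9) = 546119036427536.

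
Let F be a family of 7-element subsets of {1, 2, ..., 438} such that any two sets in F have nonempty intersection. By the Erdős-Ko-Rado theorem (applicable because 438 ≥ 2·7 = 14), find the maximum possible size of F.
max |F| = C(437, 6) = 9345145325544

Erdős-Ko-Rado (1961): when n ≥ 2k, max |F| = C(n−1, k−1). The bound is attained by the star {A : i ∈ A} for any fixed i ∈ [n]. Here C(438−1, 7−1) = C(437, 6) = 9345145325544.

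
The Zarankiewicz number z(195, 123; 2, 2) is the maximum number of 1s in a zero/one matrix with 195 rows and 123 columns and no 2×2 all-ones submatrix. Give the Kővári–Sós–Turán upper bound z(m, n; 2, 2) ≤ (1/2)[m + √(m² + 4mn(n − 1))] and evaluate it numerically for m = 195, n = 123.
z(195, 123; 2, 2) ≤ (1/2)[195 + √(195² + 4·195·123·122)] = (1/2)[195 + √11742705] = 1810.8815

Kővári–Sós–Turán: let r_1, ..., r_195 be the row sums and z = Σ r_i the total number of 1s. Each pair of columns can share at most one row with both entries 1 (else a 2×2 all-ones block appears), so Σ_i C(r_i, 2) ≤ C(123, 2) = 7503. By convexity Σ_i C(r_i, 2) ≥ 195·C(z/195, 2) = z(z − 195)/(2·195), giving z² − 195z − 195·123·122 ≤ 0 and hence z ≤ (1/2)[195 + √(38025 + 4·2926170)] = (1/2)[195 + √11742705] ≈ (1/2)(195 + 3426.763) = 1810.8815.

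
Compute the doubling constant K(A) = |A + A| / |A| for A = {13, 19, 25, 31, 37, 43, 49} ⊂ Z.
K = |A + A| / |A| = 13/7

Enumerate A + A = {a + b : a, b ∈ A}. With |A| = 7, there are |A|^2 = 49 ordered sum pairs; collecting distinct values, A + A = {26, 32, 38, 44, 50, 56, 62, 68, 74, 80, 86, 92, 98}, so |A + A| = 13. Thus K = 13/7. Here |A + A| = 2|A| − 1 = 13, the minimum possible — so K = 13/7 is minimal, which holds iff A is an arithmetic progression.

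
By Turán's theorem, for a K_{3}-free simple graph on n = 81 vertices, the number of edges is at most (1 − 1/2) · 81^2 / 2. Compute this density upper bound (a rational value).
Turán density bound = (1/2) · 81^2/2 = 6561/4 ≈ 1640.25

Turán's theorem: ex(n, K_{r+1}) is achieved by the complete r-partite Turán graph T(n, r) with parts as balanced as possible, and is at most (1 − 1/r) · n^2/2. For r = 2, n = 81: the density bound is (1/2) · 6561/2 = 6561/4 ≈ 1640.25. The integer-valued extremum is e(T(81, 2)) = 1640, which is strictly less than the density bound 6561/4 since 2 ∤ 81 (the parts of T(81, 2) cannot all be equal).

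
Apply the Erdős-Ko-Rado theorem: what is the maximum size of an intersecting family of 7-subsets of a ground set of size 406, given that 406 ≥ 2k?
max |F| = C(405, 6) = 5905264505400

The Erdős-Ko-Rado theorem states: for n ≥ 2k, an intersecting family of k-subsets of an n-element set has size at most C(n − 1, k − 1), with equality for 'star' families {A ⊆ [n] : |A| = k, i ∈ A} (fix an element i). For n = 406, k = 7: C(405, 6) = 5905264505400.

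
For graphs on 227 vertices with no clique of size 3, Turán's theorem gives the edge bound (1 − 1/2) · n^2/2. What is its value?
Turán density bound = (1/2) · 227^2/2 = 51529/4 ≈ 12882.25

Turán's theorem: ex(n, K_{r+1}) is achieved by the complete r-partite Turán graph T(n, r) with parts as balanced as possible, and is at most (1 − 1/r) · n^2/2. For r = 2, n = 227: the density bound is (1/2) · 51529/2 = 51529/4 ≈ 12882.25. The integer-valued extremum is e(T(227, 2)) = 12882, which is strictly less than the density bound 51529/4 since 2 ∤ 227 (the parts of T(227, 2) cannot all be equal).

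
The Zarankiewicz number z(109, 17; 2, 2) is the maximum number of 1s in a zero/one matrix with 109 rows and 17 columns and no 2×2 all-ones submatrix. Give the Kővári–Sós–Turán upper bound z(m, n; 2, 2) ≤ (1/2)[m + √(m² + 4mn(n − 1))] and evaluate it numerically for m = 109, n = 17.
z(109, 17; 2, 2) ≤ (1/2)[109 + √(109² + 4·109·17·16)] = (1/2)[109 + √130473] = 235.1052

Kővári–Sós–Turán: let r_1, ..., r_109 be the row sums and z = Σ r_i the total number of 1s. Each pair of columns can share at most one row with both entries 1 (else a 2×2 all-ones block appears), so Σ_i C(r_i, 2) ≤ C(17, 2) = 136. By convexity Σ_i C(r_i, 2) ≥ 109·C(z/109, 2) = z(z − 109)/(2·109), giving z² − 109z − 109·17·16 ≤ 0 and hence z ≤ (1/2)[109 + √(11881 + 4·29648)] = (1/2)[109 + √130473] ≈ (1/2)(109 + 361.2105) = 235.1052.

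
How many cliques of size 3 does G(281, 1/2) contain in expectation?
E[# K_3] = C(281, 3) · (1/2)^C(3, 2) = 3658620 / 2^3 = 914655/2 = 457327.5

For each 3-subset S of vertices (there are C(281, 3) = 3658620 such S), let X_S = 1 if S induces a K_3 (all C(3, 2) = 3 edges present). Then P(X_S = 1) = (1/2)^3 = 1/8. By linearity of expectation, E[# K_3] = C(281, 3) · (1/2)^3 = 3658620 / 8 = 914655/2 = 457327.5.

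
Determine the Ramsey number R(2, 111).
R(2, 111) = 111

R(2, k) = k for all k ≥ 2: in a 2-colouring of K_k, either some edge is red (a red K_2) or all edges are blue (a blue K_k). And K_{110} coloured all-blue has no blue K_111, so R(2, 111) > 110. Hence R(2, 111) = 111.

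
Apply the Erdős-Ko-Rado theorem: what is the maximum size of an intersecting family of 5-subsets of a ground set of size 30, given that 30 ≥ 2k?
max |F| = C(29, 4) = 23751

The Erdős-Ko-Rado theorem states: for n ≥ 2k, an intersecting family of k-subsets of an n-element set has size at most C(n − 1, k − 1), with equality for 'star' families {A ⊆ [n] : |A| = k, i ∈ A} (fix an element i). For n = 30, k = 5: C(29, 4) = 23751.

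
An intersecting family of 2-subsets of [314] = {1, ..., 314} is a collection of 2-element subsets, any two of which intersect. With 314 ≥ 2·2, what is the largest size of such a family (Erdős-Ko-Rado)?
max |F| = C(313, 1) = 313

Erdős-Ko-Rado (1961): when n ≥ 2k, max |F| = C(n−1, k−1). The bound is attained by the star {A : i ∈ A} for any fixed i ∈ [n]. Here C(314−1, 2−1) = C(313, 1) = 313.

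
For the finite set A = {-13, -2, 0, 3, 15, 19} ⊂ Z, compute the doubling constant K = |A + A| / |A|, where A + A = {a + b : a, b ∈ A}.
K = |A + A| / |A| = 20/6 = 10/3

Enumerate A + A = {a + b : a, b ∈ A}. With |A| = 6, there are |A|^2 = 36 ordered sum pairs; collecting distinct values, A + A = {-26, -15, -13, -10, -4, -2, 0, 1, 2, 3, 6, 13, 15, 17, 18, 19, 22, 30, 34, 38}, so |A + A| = 20. Thus K = 20/6 = 10/3. For comparison, the minimum possible |A + A| over all 6-element sets is 2·6 − 1 = 11 (so min K = 11/6), attained only by arithmetic progressions.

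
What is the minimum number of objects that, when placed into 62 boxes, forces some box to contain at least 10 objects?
n = (10 − 1)·62 + 1 = 559

By the generalised pigeonhole principle, to guarantee some box contains ≥ r objects we need more than (r − 1) · k objects total. Threshold: n = (r − 1) · k + 1. With r = 10 and k = 62: n = 9 · 62 + 1 = 558 + 1 = 559. For n = 558 = 9 · 62, we can put exactly 9 objects in every box, avoiding 10 in any single one — so 559 is tight.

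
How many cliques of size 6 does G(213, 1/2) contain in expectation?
E[# K_6] = C(213, 6) · (1/2)^C(6, 2) = 120807622936 / 2^15 = 15100952867/4096 ≈ 3686756.071045

For each 6-subset S of vertices (there are C(213, 6) = 120807622936 such S), let X_S = 1 if S induces a K_6 (all C(6, 2) = 15 edges present). Then P(X_S = 1) = (1/2)^15 = 1/32768. By linearity of expectation, E[# K_6] = C(213, 6) · (1/2)^15 = 120807622936 / 32768 = 15100952867/4096 ≈ 3686756.071045.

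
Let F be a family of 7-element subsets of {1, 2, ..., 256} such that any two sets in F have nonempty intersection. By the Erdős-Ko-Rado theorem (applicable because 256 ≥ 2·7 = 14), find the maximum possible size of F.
max |F| = C(255, 6) = 359895314625

Erdős-Ko-Rado (1961): when n ≥ 2k, max |F| = C(n−1, k−1). The bound is attained by the star {A : i ∈ A} for any fixed i ∈ [n]. Here C(256−1, 7−1) = C(255, 6) = 359895314625.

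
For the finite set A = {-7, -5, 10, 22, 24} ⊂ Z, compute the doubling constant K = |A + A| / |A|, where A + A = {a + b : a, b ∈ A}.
K = |A + A| / |A| = 14/5

Enumerate A + A = {a + b : a, b ∈ A}. With |A| = 5, there are |A|^2 = 25 ordered sum pairs; collecting distinct values, A + A = {-14, -12, -10, 3, 5, 15, 17, 19, 20, 32, 34, 44, 46, 48}, so |A + A| = 14. Thus K = 14/5. For comparison, the minimum possible |A + A| over all 5-element sets is 2·5 − 1 = 9 (so min K = 9/5), attained only by arithmetic progressions.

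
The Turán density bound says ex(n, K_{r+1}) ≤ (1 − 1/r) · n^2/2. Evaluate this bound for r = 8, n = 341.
Turán density bound = (7/8) · 341^2/2 = 813967/16 ≈ 50872.9375

Turán's theorem: ex(n, K_{r+1}) is achieved by the complete r-partite Turán graph T(n, r) with parts as balanced as possible, and is at most (1 − 1/r) · n^2/2. For r = 8, n = 341: the density bound is (7/8) · 116281/2 = 813967/16 ≈ 50872.9375. The integer-valued extremum is e(T(341, 8)) = 50872, which is strictly less than the density bound 813967/16 since 8 ∤ 341 (the parts of T(341, 8) cannot all be equal).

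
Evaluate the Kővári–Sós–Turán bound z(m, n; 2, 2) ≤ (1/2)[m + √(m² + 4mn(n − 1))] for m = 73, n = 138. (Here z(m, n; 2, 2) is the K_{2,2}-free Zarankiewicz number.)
z(73, 138; 2, 2) ≤ (1/2)[73 + √(73² + 4·73·138·137)] = (1/2)[73 + √5525881] = 1211.8596

Kővári–Sós–Turán: let r_1, ..., r_73 be the row sums and z = Σ r_i the total number of 1s. Each pair of columns can share at most one row with both entries 1 (else a 2×2 all-ones block appears), so Σ_i C(r_i, 2) ≤ C(138, 2) = 9453. By convexity Σ_i C(r_i, 2) ≥ 73·C(z/73, 2) = z(z − 73)/(2·73), giving z² − 73z − 73·138·137 ≤ 0 and hence z ≤ (1/2)[73 + √(5329 + 4·1380138)] = (1/2)[73 + √5525881] ≈ (1/2)(73 + 2350.7193) = 1211.8596.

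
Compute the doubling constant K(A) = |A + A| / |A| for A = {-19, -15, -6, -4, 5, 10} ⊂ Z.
K = |A + A| / |A| = 20/6 = 10/3

Enumerate A + A = {a + b : a, b ∈ A}. With |A| = 6, there are |A|^2 = 36 ordered sum pairs; collecting distinct values, A + A = {-38, -34, -30, -25, -23, -21, -19, -14, -12, -10, -9, -8, -5, -1, 1, 4, 6, 10, 15, 20}, so |A + A| = 20. Thus K = 20/6 = 10/3. For comparison, the minimum possible |A + A| over all 6-element sets is 2·6 − 1 = 11 (so min K = 11/6), attained only by arithmetic progressions.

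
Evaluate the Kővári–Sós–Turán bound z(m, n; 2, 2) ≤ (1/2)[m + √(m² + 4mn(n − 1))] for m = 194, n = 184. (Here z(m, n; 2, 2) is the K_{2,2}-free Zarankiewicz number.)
z(194, 184; 2, 2) ≤ (1/2)[194 + √(194² + 4·194·184·183)] = (1/2)[194 + √26167108] = 2654.6898

Kővári–Sós–Turán: let r_1, ..., r_194 be the row sums and z = Σ r_i the total number of 1s. Each pair of columns can share at most one row with both entries 1 (else a 2×2 all-ones block appears), so Σ_i C(r_i, 2) ≤ C(184, 2) = 16836. By convexity Σ_i C(r_i, 2) ≥ 194·C(z/194, 2) = z(z − 194)/(2·194), giving z² − 194z − 194·184·183 ≤ 0 and hence z ≤ (1/2)[194 + √(37636 + 4·6532368)] = (1/2)[194 + √26167108] ≈ (1/2)(194 + 5115.3796) = 2654.6898.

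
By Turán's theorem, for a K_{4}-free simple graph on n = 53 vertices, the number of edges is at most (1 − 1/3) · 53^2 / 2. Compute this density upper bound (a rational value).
Turán density bound = (2/3) · 53^2/2 = 2809/3 ≈ 936.3333

Turán's theorem: ex(n, K_{r+1}) is achieved by the complete r-partite Turán graph T(n, r) with parts as balanced as possible, and is at most (1 − 1/r) · n^2/2. For r = 3, n = 53: the density bound is (2/3) · 2809/2 = 2809/3 ≈ 936.3333. The integer-valued extremum is e(T(53, 3)) = 936, which is strictly less than the density bound 2809/3 since 3 ∤ 53 (the parts of T(53, 3) cannot all be equal).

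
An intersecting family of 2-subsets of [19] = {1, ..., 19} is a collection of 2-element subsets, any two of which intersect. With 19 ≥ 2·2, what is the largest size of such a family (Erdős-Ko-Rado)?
max |F| = C(18, 1) = 18

The Erdős-Ko-Rado theorem states: for n ≥ 2k, an intersecting family of k-subsets of an n-element set has size at most C(n − 1, k − 1), with equality for 'star' families {A ⊆ [n] : |A| = k, i ∈ A} (fix an element i). For n = 19, k = 2: C(18, 1) = 18.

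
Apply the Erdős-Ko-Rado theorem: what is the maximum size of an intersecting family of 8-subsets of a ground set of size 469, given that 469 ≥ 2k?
max |F| = C(468, 7) = 932635653350544

The Erdős-Ko-Rado theorem states: for n ≥ 2k, an intersecting family of k-subsets of an n-element set has size at most C(n − 1, k − 1), with equality for 'star' families {A ⊆ [n] : |A| = k, i ∈ A} (fix an element i). For n = 469, k = 8: C(468, 7) = 932635653350544.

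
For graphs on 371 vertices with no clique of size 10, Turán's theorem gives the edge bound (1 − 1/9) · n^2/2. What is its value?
Turán density bound = (8/9) · 371^2/2 = 550564/9 ≈ 61173.7778

Turán's theorem: ex(n, K_{r+1}) is achieved by the complete r-partite Turán graph T(n, r) with parts as balanced as possible, and is at most (1 − 1/r) · n^2/2. For r = 9, n = 371: the density bound is (8/9) · 137641/2 = 550564/9 ≈ 61173.7778. The integer-valued extremum is e(T(371, 9)) = 61173, which is strictly less than the density bound 550564/9 since 9 ∤ 371 (the parts of T(371, 9) cannot all be equal).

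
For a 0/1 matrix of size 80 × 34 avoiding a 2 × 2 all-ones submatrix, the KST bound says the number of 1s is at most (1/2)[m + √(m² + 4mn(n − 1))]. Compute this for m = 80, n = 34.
z(80, 34; 2, 2) ≤ (1/2)[80 + √(80² + 4·80·34·33)] = (1/2)[80 + √365440] = 342.2582

Kővári–Sós–Turán: let r_1, ..., r_80 be the row sums and z = Σ r_i the total number of 1s. Each pair of columns can share at most one row with both entries 1 (else a 2×2 all-ones block appears), so Σ_i C(r_i, 2) ≤ C(34, 2) = 561. By convexity Σ_i C(r_i, 2) ≥ 80·C(z/80, 2) = z(z − 80)/(2·80), giving z² − 80z − 80·34·33 ≤ 0 and hence z ≤ (1/2)[80 + √(6400 + 4·89760)] = (1/2)[80 + √365440] ≈ (1/2)(80 + 604.5163) = 342.2582.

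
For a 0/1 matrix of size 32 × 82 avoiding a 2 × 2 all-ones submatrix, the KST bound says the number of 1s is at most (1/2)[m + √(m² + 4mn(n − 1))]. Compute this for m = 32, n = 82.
z(32, 82; 2, 2) ≤ (1/2)[32 + √(32² + 4·32·82·81)] = (1/2)[32 + √851200] = 477.3025

Kővári–Sós–Turán: let r_1, ..., r_32 be the row sums and z = Σ r_i the total number of 1s. Each pair of columns can share at most one row with both entries 1 (else a 2×2 all-ones block appears), so Σ_i C(r_i, 2) ≤ C(82, 2) = 3321. By convexity Σ_i C(r_i, 2) ≥ 32·C(z/32, 2) = z(z − 32)/(2·32), giving z² − 32z − 32·82·81 ≤ 0 and hence z ≤ (1/2)[32 + √(1024 + 4·212544)] = (1/2)[32 + √851200] ≈ (1/2)(32 + 922.605) = 477.3025.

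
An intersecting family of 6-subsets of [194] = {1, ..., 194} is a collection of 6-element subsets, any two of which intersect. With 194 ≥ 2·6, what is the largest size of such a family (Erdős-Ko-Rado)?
max |F| = C(193, 5) = 2118000528

Erdős-Ko-Rado (1961): when n ≥ 2k, max |F| = C(n−1, k−1). The bound is attained by the star {A : i ∈ A} for any fixed i ∈ [n]. Here C(194−1, 6−1) = C(193, 5) = 2118000528.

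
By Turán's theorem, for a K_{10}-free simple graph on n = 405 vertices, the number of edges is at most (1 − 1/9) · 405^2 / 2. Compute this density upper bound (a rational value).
Turán density bound = (8/9) · 405^2/2 = 72900

Turán's theorem: ex(n, K_{r+1}) is achieved by the complete r-partite Turán graph T(n, r) with parts as balanced as possible, and is at most (1 − 1/r) · n^2/2. For r = 9, n = 405: the density bound is (8/9) · 164025/2 = 72900. Since 9 ∣ 405, the Turán graph T(405, 9) has parts of equal size 45, and its edge count e(T(405, 9)) = 72900 attains the density bound exactly.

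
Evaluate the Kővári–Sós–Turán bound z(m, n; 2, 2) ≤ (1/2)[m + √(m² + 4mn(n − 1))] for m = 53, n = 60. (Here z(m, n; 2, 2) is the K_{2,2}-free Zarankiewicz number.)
z(53, 60; 2, 2) ≤ (1/2)[53 + √(53² + 4·53·60·59)] = (1/2)[53 + √753289] = 460.4611

Kővári–Sós–Turán: let r_1, ..., r_53 be the row sums and z = Σ r_i the total number of 1s. Each pair of columns can share at most one row with both entries 1 (else a 2×2 all-ones block appears), so Σ_i C(r_i, 2) ≤ C(60, 2) = 1770. By convexity Σ_i C(r_i, 2) ≥ 53·C(z/53, 2) = z(z − 53)/(2·53), giving z² − 53z − 53·60·59 ≤ 0 and hence z ≤ (1/2)[53 + √(2809 + 4·187620)] = (1/2)[53 + √753289] ≈ (1/2)(53 + 867.9222) = 460.4611.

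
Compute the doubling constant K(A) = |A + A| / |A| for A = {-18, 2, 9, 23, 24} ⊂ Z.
K = |A + A| / |A| = 15/5 = 3

Enumerate A + A = {a + b : a, b ∈ A}. With |A| = 5, there are |A|^2 = 25 ordered sum pairs; collecting distinct values, A + A = {-36, -16, -9, 4, 5, 6, 11, 18, 25, 26, 32, 33, 46, 47, 48}, so |A + A| = 15. Thus K = 15/5 = 3. For comparison, the minimum possible |A + A| over all 5-element sets is 2·5 − 1 = 9 (so min K = 9/5), attained only by arithmetic progressions.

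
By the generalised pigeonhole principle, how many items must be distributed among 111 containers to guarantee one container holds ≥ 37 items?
n = (37 − 1)·111 + 1 = 3997

By the generalised pigeonhole principle, to guarantee some box contains ≥ r objects we need more than (r − 1) · k objects total. Threshold: n = (r − 1) · k + 1. With r = 37 and k = 111: n = 36 · 111 + 1 = 3996 + 1 = 3997. For n = 3996 = 36 · 111, we can put exactly 36 objects in every box, avoiding 37 in any single one — so 3997 is tight.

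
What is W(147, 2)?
W(147, 2) = 147 + 1 = 148

A 2-term AP is any pair of integers, so a monochromatic 2-AP exists iff some colour is used at least twice. With 147 colours, the colouring i ↦ i on {1, ..., 147} uses each colour once, avoiding any monochromatic pair, so W(147, 2) > 147. For {1, ..., 148}, pigeonhole forces two integers of the same colour, which form a monochromatic 2-AP. Hence W(147, 2) = 148.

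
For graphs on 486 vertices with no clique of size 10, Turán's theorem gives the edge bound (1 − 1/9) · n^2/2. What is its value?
Turán density bound = (8/9) · 486^2/2 = 104976

Turán's theorem: ex(n, K_{r+1}) is achieved by the complete r-partite Turán graph T(n, r) with parts as balanced as possible, and is at most (1 − 1/r) · n^2/2. For r = 9, n = 486: the density bound is (8/9) · 236196/2 = 104976. Since 9 ∣ 486, the Turán graph T(486, 9) has parts of equal size 54, and its edge count e(T(486, 9)) = 104976 attains the density bound exactly.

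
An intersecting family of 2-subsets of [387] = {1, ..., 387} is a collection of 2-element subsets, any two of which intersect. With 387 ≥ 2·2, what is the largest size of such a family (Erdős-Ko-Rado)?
max |F| = C(386, 1) = 386

The Erdős-Ko-Rado theorem states: for n ≥ 2k, an intersecting family of k-subsets of an n-element set has size at most C(n − 1, k − 1), with equality for 'star' families {A ⊆ [n] : |A| = k, i ∈ A} (fix an element i). For n = 387, k = 2: C(386, 1) = 386.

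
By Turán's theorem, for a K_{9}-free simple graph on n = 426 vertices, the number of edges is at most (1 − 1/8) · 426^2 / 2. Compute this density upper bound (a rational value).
Turán density bound = (7/8) · 426^2/2 = 317583/4 ≈ 79395.75

Turán's theorem: ex(n, K_{r+1}) is achieved by the complete r-partite Turán graph T(n, r) with parts as balanced as possible, and is at most (1 − 1/r) · n^2/2. For r = 8, n = 426: the density bound is (7/8) · 181476/2 = 317583/4 ≈ 79395.75. The integer-valued extremum is e(T(426, 8)) = 79395, which is strictly less than the density bound 317583/4 since 8 ∤ 426 (the parts of T(426, 8) cannot all be equal).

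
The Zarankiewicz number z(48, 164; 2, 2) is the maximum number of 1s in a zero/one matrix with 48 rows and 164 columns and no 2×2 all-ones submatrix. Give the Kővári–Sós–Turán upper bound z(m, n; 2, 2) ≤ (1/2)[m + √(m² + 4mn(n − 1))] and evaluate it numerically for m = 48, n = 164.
z(48, 164; 2, 2) ≤ (1/2)[48 + √(48² + 4·48·164·163)] = (1/2)[48 + √5134848] = 1157.0101

Kővári–Sós–Turán: let r_1, ..., r_48 be the row sums and z = Σ r_i the total number of 1s. Each pair of columns can share at most one row with both entries 1 (else a 2×2 all-ones block appears), so Σ_i C(r_i, 2) ≤ C(164, 2) = 13366. By convexity Σ_i C(r_i, 2) ≥ 48·C(z/48, 2) = z(z − 48)/(2·48), giving z² − 48z − 48·164·163 ≤ 0 and hence z ≤ (1/2)[48 + √(2304 + 4·1283136)] = (1/2)[48 + √5134848] ≈ (1/2)(48 + 2266.0203) = 1157.0101.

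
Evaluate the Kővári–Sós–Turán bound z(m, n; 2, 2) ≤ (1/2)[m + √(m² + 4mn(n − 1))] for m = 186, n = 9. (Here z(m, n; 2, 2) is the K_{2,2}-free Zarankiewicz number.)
z(186, 9; 2, 2) ≤ (1/2)[186 + √(186² + 4·186·9·8)] = (1/2)[186 + √88164] = 241.4621

Kővári–Sós–Turán: let r_1, ..., r_186 be the row sums and z = Σ r_i the total number of 1s. Each pair of columns can share at most one row with both entries 1 (else a 2×2 all-ones block appears), so Σ_i C(r_i, 2) ≤ C(9, 2) = 36. By convexity Σ_i C(r_i, 2) ≥ 186·C(z/186, 2) = z(z − 186)/(2·186), giving z² − 186z − 186·9·8 ≤ 0 and hence z ≤ (1/2)[186 + √(34596 + 4·13392)] = (1/2)[186 + √88164] ≈ (1/2)(186 + 296.9242) = 241.4621.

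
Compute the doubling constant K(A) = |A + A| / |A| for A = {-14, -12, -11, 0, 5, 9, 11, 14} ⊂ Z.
K = |A + A| / |A| = 32/8 = 4

Enumerate A + A = {a + b : a, b ∈ A}. With |A| = 8, there are |A|^2 = 64 ordered sum pairs; collecting distinct values, A + A = {-28, -26, -25, -24, -23, -22, -14, -12, -11, -9, -7, -6, -5, -3, -2, -1, 0, 2, 3, 5, 9, 10, 11, 14, 16, 18, 19, 20, 22, 23, 25, 28}, so |A + A| = 32. Thus K = 32/8 = 4. For comparison, the minimum possible |A + A| over all 8-element sets is 2·8 − 1 = 15 (so min K = 15/8), attained only by arithmetic progressions.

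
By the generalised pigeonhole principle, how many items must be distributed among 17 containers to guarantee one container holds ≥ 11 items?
n = (11 − 1)·17 + 1 = 171

By the generalised pigeonhole principle, to guarantee some box contains ≥ r objects we need more than (r − 1) · k objects total. Threshold: n = (r − 1) · k + 1. With r = 11 and k = 17: n = 10 · 17 + 1 = 170 + 1 = 171. For n = 170 = 10 · 17, we can put exactly 10 objects in every box, avoiding 11 in any single one — so 171 is tight.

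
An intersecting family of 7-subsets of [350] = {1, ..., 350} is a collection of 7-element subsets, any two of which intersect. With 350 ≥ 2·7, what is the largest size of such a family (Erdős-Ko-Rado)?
max |F| = C(349, 6) = 2403561758956

Erdős-Ko-Rado (1961): when n ≥ 2k, max |F| = C(n−1, k−1). The bound is attained by the star {A : i ∈ A} for any fixed i ∈ [n]. Here C(350−1, 7−1) = C(349, 6) = 2403561758956.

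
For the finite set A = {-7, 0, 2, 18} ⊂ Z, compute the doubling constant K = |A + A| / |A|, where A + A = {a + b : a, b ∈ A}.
K = |A + A| / |A| = 10/4 = 5/2

Enumerate A + A = {a + b : a, b ∈ A}. With |A| = 4, there are |A|^2 = 16 ordered sum pairs; collecting distinct values, A + A = {-14, -7, -5, 0, 2, 4, 11, 18, 20, 36}, so |A + A| = 10. Thus K = 10/4 = 5/2. For comparison, the minimum possible |A + A| over all 4-element sets is 2·4 − 1 = 7 (so min K = 7/4), attained only by arithmetic progressions.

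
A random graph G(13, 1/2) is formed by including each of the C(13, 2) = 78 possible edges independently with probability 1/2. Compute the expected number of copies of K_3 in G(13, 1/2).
E[# K_3] = C(13, 3) · (1/2)^C(3, 2) = 286 / 2^3 = 143/4 = 35.75

For each 3-subset S of vertices (there are C(13, 3) = 286 such S), let X_S = 1 if S induces a K_3 (all C(3, 2) = 3 edges present). Then P(X_S = 1) = (1/2)^3 = 1/8. By linearity of expectation, E[# K_3] = C(13, 3) · (1/2)^3 = 286 / 8 = 143/4 = 35.75.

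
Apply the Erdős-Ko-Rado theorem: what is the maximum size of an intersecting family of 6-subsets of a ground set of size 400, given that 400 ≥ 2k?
max |F| = C(399, 5) = 82178367579

The Erdős-Ko-Rado theorem states: for n ≥ 2k, an intersecting family of k-subsets of an n-element set has size at most C(n − 1, k − 1), with equality for 'star' families {A ⊆ [n] : |A| = k, i ∈ A} (fix an element i). For n = 400, k = 6: C(399, 5) = 82178367579.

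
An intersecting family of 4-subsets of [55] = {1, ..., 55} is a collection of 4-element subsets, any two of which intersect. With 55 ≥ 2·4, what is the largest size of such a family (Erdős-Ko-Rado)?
max |F| = C(54, 3) = 24804

Erdős-Ko-Rado (1961): when n ≥ 2k, max |F| = C(n−1, k−1). The bound is attained by the star {A : i ∈ A} for any fixed i ∈ [n]. Here C(55−1, 4−1) = C(54, 3) = 24804.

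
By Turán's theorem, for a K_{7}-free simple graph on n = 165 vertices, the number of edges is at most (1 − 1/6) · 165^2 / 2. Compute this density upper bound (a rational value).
Turán density bound = (5/6) · 165^2/2 = 45375/4 ≈ 11343.75

Turán's theorem: ex(n, K_{r+1}) is achieved by the complete r-partite Turán graph T(n, r) with parts as balanced as possible, and is at most (1 − 1/r) · n^2/2. For r = 6, n = 165: the density bound is (5/6) · 27225/2 = 45375/4 ≈ 11343.75. The integer-valued extremum is e(T(165, 6)) = 11343, which is strictly less than the density bound 45375/4 since 6 ∤ 165 (the parts of T(165, 6) cannot all be equal).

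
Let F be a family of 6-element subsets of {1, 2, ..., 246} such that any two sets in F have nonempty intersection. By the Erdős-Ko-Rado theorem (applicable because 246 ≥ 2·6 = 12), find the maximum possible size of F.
max |F| = C(245, 5) = 7060140549

The Erdős-Ko-Rado theorem states: for n ≥ 2k, an intersecting family of k-subsets of an n-element set has size at most C(n − 1, k − 1), with equality for 'star' families {A ⊆ [n] : |A| = k, i ∈ A} (fix an element i). For n = 246, k = 6: C(245, 5) = 7060140549.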